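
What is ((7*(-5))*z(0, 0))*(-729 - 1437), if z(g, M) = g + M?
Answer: 0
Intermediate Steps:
z(g, M) = M + g
((7*(-5))*z(0, 0))*(-729 - 1437) = ((7*(-5))*(0 + 0))*(-729 - 1437) = -35*0*(-2166) = 0*(-2166) = 0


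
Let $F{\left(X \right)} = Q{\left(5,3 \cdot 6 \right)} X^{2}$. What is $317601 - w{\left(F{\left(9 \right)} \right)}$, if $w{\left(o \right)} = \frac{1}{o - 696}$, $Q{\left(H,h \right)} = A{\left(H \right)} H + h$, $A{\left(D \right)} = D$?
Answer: $\frac{885153986}{2787} \approx 3.176 \cdot 10^{5}$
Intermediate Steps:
$Q{\left(H,h \right)} = h + H^{2}$ ($Q{\left(H,h \right)} = H H + h = H^{2} + h = h + H^{2}$)
$F{\left(X \right)} = 43 X^{2}$ ($F{\left(X \right)} = \left(3 \cdot 6 + 5^{2}\right) X^{2} = \left(18 + 25\right) X^{2} = 43 X^{2}$)
$w{\left(o \right)} = \frac{1}{-696 + o}$
$317601 - w{\left(F{\left(9 \right)} \right)} = 317601 - \frac{1}{-696 + 43 \cdot 9^{2}} = 317601 - \frac{1}{-696 + 43 \cdot 81} = 317601 - \frac{1}{-696 + 3483} = 317601 - \frac{1}{2787} = \frac{885153986}{2787}$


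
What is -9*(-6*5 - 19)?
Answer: 441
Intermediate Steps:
-9*(-6*5 - 19) = -9*(-30 - 19) = -9*(-49) = 441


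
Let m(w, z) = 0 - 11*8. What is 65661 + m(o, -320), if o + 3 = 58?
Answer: 65573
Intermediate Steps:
o = 55 (o = -3 + 58 = 55)
m(w, z) = -88 (m(w, z) = 0 - 88 = -88)
65661 + m(o, -320) = 65661 - 88 = 65573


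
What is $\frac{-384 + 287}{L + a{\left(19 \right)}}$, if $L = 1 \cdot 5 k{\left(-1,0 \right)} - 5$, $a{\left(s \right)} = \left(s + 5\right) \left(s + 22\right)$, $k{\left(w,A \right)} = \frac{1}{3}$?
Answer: $- \frac{291}{2942} \approx -0.098912$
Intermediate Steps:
$k{\left(w,A \right)} = \frac{1}{3}$
$a{\left(s \right)} = \left(5 + s\right) \left(22 + s\right)$
$L = - \frac{10}{3}$ ($L = 1 \cdot 5 \cdot \frac{1}{3} - 5 = 5 \cdot \frac{1}{3} - 5 = \frac{5}{3} - 5 = - \frac{10}{3} \approx -3.3333$)
$\frac{-384 + 287}{L + a{\left(19 \right)}} = \frac{-384 + 287}{- \frac{10}{3} + \left(110 + 19^{2} + 27 \cdot 19\right)} = - \frac{97}{- \frac{10}{3} + \left(110 + 361 + 513\right)} = - \frac{97}{- \frac{10}{3} + 984} = - \frac{97}{\frac{2942}{3}} = \left(-97\right) \frac{3}{2942} = - \frac{291}{2942}$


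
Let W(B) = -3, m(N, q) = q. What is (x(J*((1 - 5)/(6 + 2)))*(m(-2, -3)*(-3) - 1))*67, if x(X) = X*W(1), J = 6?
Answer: 4824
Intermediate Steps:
x(X) = -3*X (x(X) = X*(-3) = -3*X)
(x(J*((1 - 5)/(6 + 2)))*(m(-2, -3)*(-3) - 1))*67 = ((-18*(1 - 5)/(6 + 2))*(-3*(-3) - 1))*67 = ((-18*(-4/8))*(9 - 1))*67 = (-18*(-4*⅛)*8)*67 = (-18*(-1)/2*8)*67 = (-3*(-3)*8)*67 = (9*8)*67 = 72*67 = 4824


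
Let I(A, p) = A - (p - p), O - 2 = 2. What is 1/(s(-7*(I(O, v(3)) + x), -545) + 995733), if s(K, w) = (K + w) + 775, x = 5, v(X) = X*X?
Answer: 1/995900 ≈ 1.0041e-6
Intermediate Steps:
v(X) = X²
O = 4 (O = 2 + 2 = 4)
I(A, p) = A (I(A, p) = A - 1*0 = A + 0 = A)
s(K, w) = 775 + K + w
1/(s(-7*(I(O, v(3)) + x), -545) + 995733) = 1/((775 - 7*(4 + 5) - 545) + 995733) = 1/((775 - 7*9 - 545) + 995733) = 1/((775 - 63 - 545) + 995733) = 1/(167 + 995733) = 1/995900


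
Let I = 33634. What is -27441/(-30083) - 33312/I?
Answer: -590853/7550833 ≈ -0.078250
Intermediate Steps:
-27441/(-30083) - 33312/I = -27441/(-30083) - 33312/33634 = -27441*(-1/30083) - 33312*1/33634 = 27441/30083 - 16656/16817 = -590853/7550833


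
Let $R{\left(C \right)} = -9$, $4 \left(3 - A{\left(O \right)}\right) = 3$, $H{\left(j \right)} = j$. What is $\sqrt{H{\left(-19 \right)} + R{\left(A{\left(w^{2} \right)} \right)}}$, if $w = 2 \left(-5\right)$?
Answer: $2 i \sqrt{7} \approx 5.2915 i$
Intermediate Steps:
$w = -10$
$A{\left(O \right)} = \frac{9}{4}$ ($A{\left(O \right)} = 3 - \frac{3}{4} = \frac{9}{4}$)
$\sqrt{H{\left(-19 \right)} + R{\left(A{\left(w^{2} \right)} \right)}} = \sqrt{-19 - 9} = \sqrt{-28} = 2 i \sqrt{7}$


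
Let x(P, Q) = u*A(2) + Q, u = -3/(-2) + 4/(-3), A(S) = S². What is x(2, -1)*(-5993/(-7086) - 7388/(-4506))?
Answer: -4408657/5321586 ≈ -0.82845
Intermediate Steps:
u = ⅙ (u = -3*(-½) + 4*(-⅓) = 3/2 - 4/3 = ⅙ ≈ 0.16667)
x(P, Q) = ⅔ + Q (x(P, Q) = (⅙)*2² + Q = (⅙)*4 + Q = ⅔ + Q)
x(2, -1)*(-5993/(-7086) - 7388/(-4506)) = (⅔ - 1)*(-5993/(-7086) - 7388/(-4506)) = -(-5993*(-1/7086) - 7388*(-1/4506))/3 = -(5993/7086 + 3694/2253)/3 = -⅓*4408657/1773862 = -4408657/5321586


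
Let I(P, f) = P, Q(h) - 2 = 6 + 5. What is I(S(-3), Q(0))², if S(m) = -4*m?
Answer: 144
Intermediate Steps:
Q(h) = 13 (Q(h) = 2 + (6 + 5) = 2 + 11 = 13)
I(S(-3), Q(0))² = (-4*(-3))² = 12² = 144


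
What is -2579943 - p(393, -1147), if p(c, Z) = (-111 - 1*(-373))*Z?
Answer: -2279429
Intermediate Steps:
p(c, Z) = 262*Z (p(c, Z) = (-111 + 373)*Z = 262*Z)
-2579943 - p(393, -1147) = -2579943 - 262*(-1147) = -2579943 - 1*(-300514) = -2579943 + 300514 = -2279429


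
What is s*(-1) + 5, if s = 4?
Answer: 1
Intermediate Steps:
s*(-1) + 5 = 4*(-1) + 5 = -4 + 5 = 1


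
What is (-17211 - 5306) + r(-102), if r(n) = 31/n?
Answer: -2296765/102 ≈ -22517.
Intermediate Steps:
(-17211 - 5306) + r(-102) = (-17211 - 5306) + 31/(-102) = -22517 + 31*(-1/102) = -22517 - 31/102 = -2296765/102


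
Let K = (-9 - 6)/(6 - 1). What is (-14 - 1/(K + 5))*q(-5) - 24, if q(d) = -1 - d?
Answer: -82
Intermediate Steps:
K = -3 (K = -15/5 = -15*⅕ = -3)
(-14 - 1/(K + 5))*q(-5) - 24 = (-14 - 1/(-3 + 5))*(-1 - 1*(-5)) - 24 = (-14 - 1/2)*(-1 + 5) - 24 = (-14 - 1*½)*4 - 24 = (-14 - ½)*4 - 24 = -29/2*4 - 24 = -58 - 24 = -82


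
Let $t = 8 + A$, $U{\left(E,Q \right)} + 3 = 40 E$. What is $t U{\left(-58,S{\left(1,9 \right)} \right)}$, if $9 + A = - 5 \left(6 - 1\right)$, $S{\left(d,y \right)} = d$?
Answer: $60398$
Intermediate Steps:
$U{\left(E,Q \right)} = -3 + 40 E$
$A = -34$ ($A = -9 - 5 \left(6 - 1\right) = -9 - 25 = -34$)
$t = -26$ ($t = 8 - 34 = -26$)
$t U{\left(-58,S{\left(1,9 \right)} \right)} = - 26 \left(-3 + 40 \left(-58\right)\right) = - 26 \left(-3 - 2320\right) = \left(-26\right) \left(-2323\right) = 60398$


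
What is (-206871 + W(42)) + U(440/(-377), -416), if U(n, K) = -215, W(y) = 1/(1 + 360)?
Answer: -74758045/361 ≈ -2.0709e+5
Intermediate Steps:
W(y) = 1/361
(-206871 + W(42)) + U(440/(-377), -416) = (-206871 + 1/361) - 215 = -74680430/361 - 215 = -74758045/361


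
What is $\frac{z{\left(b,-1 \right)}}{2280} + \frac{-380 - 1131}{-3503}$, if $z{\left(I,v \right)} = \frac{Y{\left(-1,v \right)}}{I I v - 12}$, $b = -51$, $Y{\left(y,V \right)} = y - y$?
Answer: $\frac{1511}{3503} \approx 0.43134$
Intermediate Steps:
$Y{\left(y,V \right)} = 0$
$z{\left(I,v \right)} = 0$ ($z{\left(I,v \right)} = \frac{0}{I I v - 12} = \frac{0}{I^{2} v - 12} = \frac{0}{v I^{2} - 12} = \frac{0}{-12 + v I^{2}} = 0$)
$\frac{z{\left(b,-1 \right)}}{2280} + \frac{-380 - 1131}{-3503} = \frac{0}{2280} + \frac{-380 - 1131}{-3503} = 0 \cdot \frac{1}{2280} + \left(-380 - 1131\right) \left(- \frac{1}{3503}\right) = 0 - - \frac{1511}{3503} = 0 + \frac{1511}{3503} = \frac{1511}{3503}$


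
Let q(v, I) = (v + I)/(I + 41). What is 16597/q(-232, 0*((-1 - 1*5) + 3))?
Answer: -680477/232 ≈ -2933.1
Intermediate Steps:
q(v, I) = (I + v)/(41 + I)
16597/q(-232, 0*((-1 - 1*5) + 3)) = 16597/(((0*((-1 - 1*5) + 3) - 232)/(41 + 0*((-1 - 1*5) + 3)))) = 16597/(((0*((-1 - 5) + 3) - 232)/(41 + 0*((-1 - 5) + 3)))) = 16597/(((0*(-6 + 3) - 232)/(41 + 0*(-6 + 3)))) = 16597/(((0*(-3) - 232)/(41 + 0*(-3)))) = 16597/(((0 - 232)/(41 + 0))) = 16597/((-232/41)) = 16597/(((1/41)*(-232))) = 16597/(-232/41) = 16597*(-41/232) = -680477/232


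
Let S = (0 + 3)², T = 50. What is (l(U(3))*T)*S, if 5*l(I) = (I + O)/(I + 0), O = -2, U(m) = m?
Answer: 30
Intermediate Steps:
S = 9 (S = 3² = 9)
l(I) = (-2 + I)/(5*I) (l(I) = ((I - 2)/(I + 0))/5 = ((-2 + I)/I)/5 = (-2 + I)/(5*I))
(l(U(3))*T)*S = (((⅕)*(-2 + 3)/3)*50)*9 = (((⅕)*(⅓)*1)*50)*9 = ((1/15)*50)*9 = (10/3)*9 = 30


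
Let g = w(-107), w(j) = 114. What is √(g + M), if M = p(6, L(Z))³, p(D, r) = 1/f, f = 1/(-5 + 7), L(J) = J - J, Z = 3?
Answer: √122 ≈ 11.045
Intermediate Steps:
L(J) = 0
g = 114
f = ½ (f = 1/2 = ½ ≈ 0.50000)
p(D, r) = 2 (p(D, r) = 1/(½) = 1*2 = 2)
M = 8 (M = 2³ = 8)
√(g + M) = √(114 + 8) = √122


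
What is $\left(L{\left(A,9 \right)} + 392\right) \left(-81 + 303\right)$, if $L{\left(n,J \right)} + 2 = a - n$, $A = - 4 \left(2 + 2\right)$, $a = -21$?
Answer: $85470$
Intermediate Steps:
$A = -16$ ($A = \left(-4\right) 4 = -16$)
$L{\left(n,J \right)} = -23 - n$ ($L{\left(n,J \right)} = -2 - \left(21 + n\right) = -23 - n$)
$\left(L{\left(A,9 \right)} + 392\right) \left(-81 + 303\right) = \left(\left(-23 - -16\right) + 392\right) \left(-81 + 303\right) = \left(\left(-23 + 16\right) + 392\right) 222 = \left(-7 + 392\right) 222 = 385 \cdot 222 = 85470$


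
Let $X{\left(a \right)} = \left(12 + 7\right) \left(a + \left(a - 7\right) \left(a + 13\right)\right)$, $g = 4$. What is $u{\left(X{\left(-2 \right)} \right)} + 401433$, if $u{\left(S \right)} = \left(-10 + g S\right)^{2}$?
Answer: $59476029$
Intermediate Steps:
$X{\left(a \right)} = 19 a + 19 \left(-7 + a\right) \left(13 + a\right)$ ($X{\left(a \right)} = 19 \left(a + \left(-7 + a\right) \left(13 + a\right)\right) = 19 a + 19 \left(-7 + a\right) \left(13 + a\right)$)
$u{\left(S \right)} = \left(-10 + 4 S\right)^{2}$
$u{\left(X{\left(-2 \right)} \right)} + 401433 = 4 \left(-5 + 2 \left(-1729 + 19 \left(-2\right)^{2} + 133 \left(-2\right)\right)\right)^{2} + 401433 = 4 \left(-5 + 2 \left(-1729 + 19 \cdot 4 - 266\right)\right)^{2} + 401433 = 4 \left(-5 + 2 \left(-1729 + 76 - 266\right)\right)^{2} + 401433 = 4 \left(-5 + 2 \left(-1919\right)\right)^{2} + 401433 = 4 \left(-5 - 3838\right)^{2} + 401433 = 4 \left(-3843\right)^{2} + 401433 = 4 \cdot 14768649 + 401433 = 59074596 + 401433 = 59476029$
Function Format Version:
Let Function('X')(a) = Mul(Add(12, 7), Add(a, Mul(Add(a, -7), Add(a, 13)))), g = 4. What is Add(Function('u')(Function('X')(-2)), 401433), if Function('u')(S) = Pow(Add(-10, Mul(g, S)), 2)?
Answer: 59476029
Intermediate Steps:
Function('X')(a) = Add(Mul(19, a), Mul(19, Add(-7, a), Add(13, a))) (Function('X')(a) = Mul(19, Add(a, Mul(Add(-7, a), Add(13, a)))) = Add(Mul(19, a), Mul(19, Add(-7, a), Add(13, a))))
Function('u')(S) = Pow(Add(-10, Mul(4, S)), 2)
Add(Function('u')(Function('X')(-2)), 401433) = Add(Mul(4, Pow(Add(-5, Mul(2, Add(-1729, Mul(19, Pow(-2, 2)), Mul(133, -2)))), 2)), 401433) = Add(Mul(4, Pow(Add(-5, Mul(2, Add(-1729, Mul(19, 4), -266))), 2)), 401433) = Add(Mul(4, Pow(Add(-5, Mul(2, Add(-1729, 76, -266))), 2)), 401433) = Add(Mul(4, Pow(Add(-5, Mul(2, -1919)), 2)), 401433) = Add(Mul(4, Pow(Add(-5, -3838), 2)), 401433) = Add(Mul(4, Pow(-3843, 2)), 401433) = Add(Mul(4, 14768649), 401433) = Add(59074596, 401433) = 59476029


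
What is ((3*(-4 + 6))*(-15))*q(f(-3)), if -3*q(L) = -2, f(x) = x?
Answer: -60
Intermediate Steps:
q(L) = ⅔ (q(L) = -⅓*(-2) = ⅔)
((3*(-4 + 6))*(-15))*q(f(-3)) = ((3*(-4 + 6))*(-15))*(⅔) = ((3*2)*(-15))*(⅔) = (6*(-15))*(⅔) = -90*⅔ = -60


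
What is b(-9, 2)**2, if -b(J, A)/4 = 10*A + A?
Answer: 7744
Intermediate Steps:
b(J, A) = -44*A (b(J, A) = -4*(10*A + A) = -44*A)
b(-9, 2)**2 = (-44*2)**2 = (-88)**2 = 7744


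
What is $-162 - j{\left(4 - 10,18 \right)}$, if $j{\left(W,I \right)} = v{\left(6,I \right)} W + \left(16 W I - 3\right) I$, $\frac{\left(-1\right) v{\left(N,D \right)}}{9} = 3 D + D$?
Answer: $27108$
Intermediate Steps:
$v{\left(N,D \right)} = - 36 D$ ($v{\left(N,D \right)} = - 9 \left(3 D + D\right) = - 9 \cdot 4 D = - 36 D$)
$j{\left(W,I \right)} = I \left(-3 + 16 I W\right) - 36 I W$ ($j{\left(W,I \right)} = - 36 I W + \left(16 W I - 3\right) I = - 36 I W + \left(16 I W - 3\right) I = - 36 I W + \left(-3 + 16 I W\right) I = - 36 I W + I \left(-3 + 16 I W\right) = I \left(-3 + 16 I W\right) - 36 I W$)
$-162 - j{\left(4 - 10,18 \right)} = -162 - 18 \left(-3 - 36 \left(4 - 10\right) + 16 \cdot 18 \left(4 - 10\right)\right) = -162 - 18 \left(-3 - -216 + 16 \cdot 18 \left(-6\right)\right) = -162 - 18 \left(-3 + 216 - 1728\right) = -162 - 18 \left(-1515\right) = -162 - -27270 = -162 + 27270 = 27108$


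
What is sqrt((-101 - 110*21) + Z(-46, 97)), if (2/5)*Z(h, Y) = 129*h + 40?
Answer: I*sqrt(17146) ≈ 130.94*I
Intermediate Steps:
Z(h, Y) = 100 + 645*h/2 (Z(h, Y) = 5*(129*h + 40)/2 = 5*(40 + 129*h)/2 = 100 + 645*h/2)
sqrt((-101 - 110*21) + Z(-46, 97)) = sqrt((-101 - 110*21) + (100 + (645/2)*(-46))) = sqrt((-101 - 2310) + (100 - 14835)) = sqrt(-2411 - 14735) = sqrt(-17146) = I*sqrt(17146)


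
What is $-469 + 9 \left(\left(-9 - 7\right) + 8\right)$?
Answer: $-541$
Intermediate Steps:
$-469 + 9 \left(\left(-9 - 7\right) + 8\right) = -469 + 9 \left(-16 + 8\right) = -469 + 9 \left(-8\right) = -469 - 72 = -541$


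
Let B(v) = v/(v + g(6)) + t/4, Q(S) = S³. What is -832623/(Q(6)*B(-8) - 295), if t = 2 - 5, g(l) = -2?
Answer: 4163115/1421 ≈ 2929.7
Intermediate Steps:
t = -3
B(v) = -¾ + v/(-2 + v) (B(v) = v/(v - 2) - 3/4 = v/(-2 + v) - 3*¼ = v/(-2 + v) - ¾ = -¾ + v/(-2 + v))
-832623/(Q(6)*B(-8) - 295) = -832623/(6³*((6 - 8)/(4*(-2 - 8))) - 295) = -832623/(216*((¼)*(-2)/(-10)) - 295) = -832623/(216*((¼)*(-⅒)*(-2)) - 295) = -832623/(216*(1/20) - 295) = -832623/(54/5 - 295) = -832623/(-1421/5) = -832623*(-5/1421) = 4163115/1421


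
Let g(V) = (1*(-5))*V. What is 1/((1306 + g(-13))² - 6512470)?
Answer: -1/4632829 ≈ -2.1585e-7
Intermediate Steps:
g(V) = -5*V
1/((1306 + g(-13))² - 6512470) = 1/((1306 - 5*(-13))² - 6512470) = 1/((1306 + 65)² - 6512470) = 1/(1371² - 6512470) = 1/(1879641 - 6512470) = 1/(-4632829) = -1/4632829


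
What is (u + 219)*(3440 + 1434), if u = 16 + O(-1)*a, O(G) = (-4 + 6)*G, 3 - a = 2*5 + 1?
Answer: 1223374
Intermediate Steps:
a = -8 (a = 3 - (2*5 + 1) = 3 - (10 + 1) = 3 - 1*11 = 3 - 11 = -8)
O(G) = 2*G
u = 32 (u = 16 + (2*(-1))*(-8) = 16 - 2*(-8) = 16 + 16 = 32)
(u + 219)*(3440 + 1434) = (32 + 219)*(3440 + 1434) = 251*4874 = 1223374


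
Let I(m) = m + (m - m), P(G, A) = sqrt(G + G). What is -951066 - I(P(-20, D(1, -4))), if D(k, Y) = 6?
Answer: -951066 - 2*I*sqrt(10) ≈ -9.5107e+5 - 6.3246*I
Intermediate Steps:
P(G, A) = sqrt(2)*sqrt(G) (P(G, A) = sqrt(2*G) = sqrt(2)*sqrt(G))
I(m) = m (I(m) = m + 0 = m)
-951066 - I(P(-20, D(1, -4))) = -951066 - sqrt(2)*sqrt(-20) = -951066 - sqrt(2)*2*I*sqrt(5) = -951066 - 2*I*sqrt(10)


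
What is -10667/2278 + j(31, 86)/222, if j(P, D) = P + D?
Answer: -175129/42143 ≈ -4.1556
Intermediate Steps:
j(P, D) = D + P
-10667/2278 + j(31, 86)/222 = -10667/2278 + (86 + 31)/222 = -10667*1/2278 + 117*(1/222) = -10667/2278 + 39/74 = -175129/42143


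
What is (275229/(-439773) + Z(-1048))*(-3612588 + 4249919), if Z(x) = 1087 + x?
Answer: 3585181898286/146591 ≈ 2.4457e+7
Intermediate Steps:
(275229/(-439773) + Z(-1048))*(-3612588 + 4249919) = (275229/(-439773) + (1087 - 1048))*(-3612588 + 4249919) = (275229*(-1/439773) + 39)*637331 = (-91743/146591 + 39)*637331 = (5625306/146591)*637331 = 3585181898286/146591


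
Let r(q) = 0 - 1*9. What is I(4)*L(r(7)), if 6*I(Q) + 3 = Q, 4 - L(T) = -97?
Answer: 101/6 ≈ 16.833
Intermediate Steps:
r(q) = -9 (r(q) = 0 - 9 = -9)
L(T) = 101 (L(T) = 4 - 1*(-97) = 4 + 97 = 101)
I(Q) = -1/2 + Q/6
I(4)*L(r(7)) = (-1/2 + (1/6)*4)*101 = (-1/2 + 2/3)*101 = (1/6)*101 = 101/6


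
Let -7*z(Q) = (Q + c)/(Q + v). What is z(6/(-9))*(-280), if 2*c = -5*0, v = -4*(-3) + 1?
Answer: -80/37 ≈ -2.1622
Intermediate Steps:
v = 13 (v = 12 + 1 = 13)
c = 0 (c = (-5*0)/2 = (½)*0 = 0)
z(Q) = -Q/(7*(13 + Q)) (z(Q) = -(Q + 0)/(7*(Q + 13)) = -Q/(7*(13 + Q)))
z(6/(-9))*(-280) = -6/(-9)/(91 + 7*(6/(-9)))*(-280) = -6*(-⅑)/(91 + 7*(6*(-⅑)))*(-280) = -1*(-⅔)/(91 + 7*(-⅔))*(-280) = -1*(-⅔)/(91 - 14/3)*(-280) = -1*(-⅔)/259/3*(-280) = -1*(-⅔)*3/259*(-280) = (2/259)*(-280) = -80/37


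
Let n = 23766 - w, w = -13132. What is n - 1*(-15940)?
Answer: 52838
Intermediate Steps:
n = 36898 (n = 23766 - 1*(-13132) = 23766 + 13132 = 36898)
n - 1*(-15940) = 36898 - 1*(-15940) = 36898 + 15940 = 52838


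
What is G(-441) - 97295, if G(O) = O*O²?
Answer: -85863416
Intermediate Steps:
G(O) = O³
G(-441) - 97295 = (-441)³ - 97295 = -85766121 - 97295 = -85863416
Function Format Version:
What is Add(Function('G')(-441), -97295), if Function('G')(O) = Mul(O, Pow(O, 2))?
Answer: -85863416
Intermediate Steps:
Function('G')(O) = Pow(O, 3)
Add(Function('G')(-441), -97295) = Add(Pow(-441, 3), -97295) = Add(-85766121, -97295) = -85863416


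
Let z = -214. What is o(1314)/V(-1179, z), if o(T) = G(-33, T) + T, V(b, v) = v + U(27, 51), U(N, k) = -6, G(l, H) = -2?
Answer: -328/55 ≈ -5.9636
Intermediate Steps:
V(b, v) = -6 + v (V(b, v) = v - 6 = -6 + v)
o(T) = -2 + T
o(1314)/V(-1179, z) = (-2 + 1314)/(-6 - 214) = 1312/(-220) = 1312*(-1/220) = -328/55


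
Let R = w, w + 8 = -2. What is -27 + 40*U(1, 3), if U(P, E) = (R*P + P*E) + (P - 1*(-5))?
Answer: -67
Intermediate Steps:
w = -10 (w = -8 - 2 = -10)
R = -10
U(P, E) = 5 - 9*P + E*P (U(P, E) = (-10*P + P*E) + (P - 1*(-5)) = (-10*P + E*P) + (P + 5) = (-10*P + E*P) + (5 + P) = 5 - 9*P + E*P)
-27 + 40*U(1, 3) = -27 + 40*(5 - 9*1 + 3*1) = -27 + 40*(5 - 9 + 3) = -27 + 40*(-1) = -27 - 40 = -67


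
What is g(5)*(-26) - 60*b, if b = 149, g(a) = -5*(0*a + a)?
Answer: -8290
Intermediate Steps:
g(a) = -5*a (g(a) = -5*(0 + a) = -5*a)
g(5)*(-26) - 60*b = -5*5*(-26) - 60*149 = -25*(-26) - 8940 = 650 - 8940 = -8290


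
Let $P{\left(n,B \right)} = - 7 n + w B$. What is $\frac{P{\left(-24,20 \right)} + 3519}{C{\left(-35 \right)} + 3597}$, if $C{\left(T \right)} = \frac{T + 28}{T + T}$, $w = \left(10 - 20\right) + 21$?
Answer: $\frac{39070}{35971} \approx 1.0862$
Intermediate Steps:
$w = 11$ ($w = -10 + 21 = 11$)
$P{\left(n,B \right)} = - 7 n + 11 B$
$C{\left(T \right)} = \frac{28 + T}{2 T}$
$\frac{P{\left(-24,20 \right)} + 3519}{C{\left(-35 \right)} + 3597} = \frac{\left(\left(-7\right) \left(-24\right) + 11 \cdot 20\right) + 3519}{\frac{28 - 35}{2 \left(-35\right)} + 3597} = \frac{\left(168 + 220\right) + 3519}{\frac{1}{2} \left(- \frac{1}{35}\right) \left(-7\right) + 3597} = \frac{388 + 3519}{\frac{1}{10} + 3597} = \frac{3907}{\frac{35971}{10}} = 3907 \cdot \frac{10}{35971} = \frac{39070}{35971}$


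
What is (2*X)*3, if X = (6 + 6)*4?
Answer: 288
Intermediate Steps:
X = 48 (X = 12*4 = 48)
(2*X)*3 = (2*48)*3 = 96*3 = 288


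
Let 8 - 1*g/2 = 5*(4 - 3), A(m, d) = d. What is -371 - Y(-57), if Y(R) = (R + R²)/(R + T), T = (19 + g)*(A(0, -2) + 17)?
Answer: -20195/53 ≈ -381.04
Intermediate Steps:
g = 6 (g = 16 - 10*(4 - 3) = 16 - 10 = 6)
T = 375 (T = (19 + 6)*(-2 + 17) = 25*15 = 375)
Y(R) = (R + R²)/(375 + R) (Y(R) = (R + R²)/(R + 375) = (R + R²)/(375 + R))
-371 - Y(-57) = -371 - (-57)*(1 - 57)/(375 - 57) = -371 - (-57)*(-56)/318 = -371 - 1*532/53 = -371 - 532/53 = -20195/53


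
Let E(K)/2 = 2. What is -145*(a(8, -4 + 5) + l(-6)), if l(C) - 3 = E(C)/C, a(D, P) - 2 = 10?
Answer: -6235/3 ≈ -2078.3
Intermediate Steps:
E(K) = 4 (E(K) = 2*2 = 4)
a(D, P) = 12 (a(D, P) = 2 + 10 = 12)
l(C) = 3 + 4/C
-145*(a(8, -4 + 5) + l(-6)) = -145*(12 + (3 + 4/(-6))) = -145*(12 + (3 + 4*(-⅙))) = -145*(12 + (3 - ⅔)) = -145*(12 + 7/3) = -145*43/3 = -6235/3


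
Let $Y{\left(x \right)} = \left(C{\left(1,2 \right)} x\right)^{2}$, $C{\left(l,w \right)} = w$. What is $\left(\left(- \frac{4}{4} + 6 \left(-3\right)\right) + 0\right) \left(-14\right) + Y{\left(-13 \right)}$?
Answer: $942$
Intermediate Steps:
$Y{\left(x \right)} = 4 x^{2}$ ($Y{\left(x \right)} = \left(2 x\right)^{2} = 4 x^{2}$)
$\left(\left(- \frac{4}{4} + 6 \left(-3\right)\right) + 0\right) \left(-14\right) + Y{\left(-13 \right)} = \left(\left(- \frac{4}{4} + 6 \left(-3\right)\right) + 0\right) \left(-14\right) + 4 \left(-13\right)^{2} = \left(\left(\left(-4\right) \frac{1}{4} - 18\right) + 0\right) \left(-14\right) + 4 \cdot 169 = \left(\left(-1 - 18\right) + 0\right) \left(-14\right) + 676 = \left(-19 + 0\right) \left(-14\right) + 676 = \left(-19\right) \left(-14\right) + 676 = 266 + 676 = 942$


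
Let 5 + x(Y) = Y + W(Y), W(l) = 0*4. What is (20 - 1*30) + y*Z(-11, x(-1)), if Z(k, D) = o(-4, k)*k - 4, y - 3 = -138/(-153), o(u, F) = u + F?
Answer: 31529/51 ≈ 618.22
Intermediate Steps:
o(u, F) = F + u
W(l) = 0
x(Y) = -5 + Y (x(Y) = -5 + (Y + 0) = -5 + Y)
y = 199/51 (y = 3 - 138/(-153) = 3 - 138*(-1/153) = 3 + 46/51 = 199/51 ≈ 3.9020)
Z(k, D) = -4 + k*(-4 + k) (Z(k, D) = (k - 4)*k - 4 = (-4 + k)*k - 4 = k*(-4 + k) - 4 = -4 + k*(-4 + k))
(20 - 1*30) + y*Z(-11, x(-1)) = (20 - 1*30) + 199*(-4 - 11*(-4 - 11))/51 = (20 - 30) + 199*(-4 - 11*(-15))/51 = -10 + 199*(-4 + 165)/51 = -10 + (199/51)*161 = -10 + 32039/51 = 31529/51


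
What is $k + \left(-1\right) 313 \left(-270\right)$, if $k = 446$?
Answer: $84956$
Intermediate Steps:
$k + \left(-1\right) 313 \left(-270\right) = 446 + \left(-1\right) 313 \left(-270\right) = 446 - -84510 = 446 + 84510 = 84956$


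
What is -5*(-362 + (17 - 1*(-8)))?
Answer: 1685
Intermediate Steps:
-5*(-362 + (17 - 1*(-8))) = -5*(-362 + (17 + 8)) = -5*(-362 + 25) = -5*(-337) = 1685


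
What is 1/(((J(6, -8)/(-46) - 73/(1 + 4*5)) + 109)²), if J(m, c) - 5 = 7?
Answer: 233289/2584908964 ≈ 9.0250e-5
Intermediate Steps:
J(m, c) = 12 (J(m, c) = 5 + 7 = 12)
1/(((J(6, -8)/(-46) - 73/(1 + 4*5)) + 109)²) = 1/(((12/(-46) - 73/(1 + 4*5)) + 109)²) = 1/(((12*(-1/46) - 73/(1 + 20)) + 109)²) = 1/(((-6/23 - 73/21) + 109)²) = 1/((-1805/483 + 109)²) = 1/((50842/483)²) = 1/(2584908964/233289) = 233289/2584908964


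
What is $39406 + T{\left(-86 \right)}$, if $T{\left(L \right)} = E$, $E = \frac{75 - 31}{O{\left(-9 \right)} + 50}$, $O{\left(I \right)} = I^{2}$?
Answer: $\frac{5162230}{131} \approx 39406.0$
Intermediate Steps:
$E = \frac{44}{131}$ ($E = \frac{75 - 31}{\left(-9\right)^{2} + 50} = \frac{44}{81 + 50} = \frac{44}{131} \approx 0.33588$)
$T{\left(L \right)} = \frac{44}{131}$
$39406 + T{\left(-86 \right)} = 39406 + \frac{44}{131} = \frac{5162230}{131}$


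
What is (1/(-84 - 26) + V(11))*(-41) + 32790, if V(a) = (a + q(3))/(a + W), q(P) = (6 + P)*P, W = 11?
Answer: 3599151/110 ≈ 32720.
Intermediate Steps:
q(P) = P*(6 + P)
V(a) = (27 + a)/(11 + a) (V(a) = (a + 3*(6 + 3))/(a + 11) = (a + 3*9)/(11 + a) = (a + 27)/(11 + a) = (27 + a)/(11 + a))
(1/(-84 - 26) + V(11))*(-41) + 32790 = (1/(-84 - 26) + (27 + 11)/(11 + 11))*(-41) + 32790 = (1/(-110) + 38/22)*(-41) + 32790 = (-1/110 + (1/22)*38)*(-41) + 32790 = (-1/110 + 19/11)*(-41) + 32790 = (189/110)*(-41) + 32790 = -7749/110 + 32790 = 3599151/110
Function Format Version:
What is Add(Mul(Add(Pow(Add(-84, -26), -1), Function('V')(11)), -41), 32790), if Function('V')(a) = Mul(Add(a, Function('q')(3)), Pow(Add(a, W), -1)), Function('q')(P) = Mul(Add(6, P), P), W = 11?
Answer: Rational(3599151, 110) ≈ 32720.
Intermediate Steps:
Function('q')(P) = Mul(P, Add(6, P))
Function('V')(a) = Mul(Pow(Add(11, a), -1), Add(27, a)) (Function('V')(a) = Mul(Add(a, Mul(3, Add(6, 3))), Pow(Add(a, 11), -1)) = Mul(Add(a, Mul(3, 9)), Pow(Add(11, a), -1)) = Mul(Add(a, 27), Pow(Add(11, a), -1)) = Mul(Add(27, a), Pow(Add(11, a), -1)) = Mul(Pow(Add(11, a), -1), Add(27, a)))
Add(Mul(Add(Pow(Add(-84, -26), -1), Function('V')(11)), -41), 32790) = Add(Mul(Add(Pow(Add(-84, -26), -1), Mul(Pow(Add(11, 11), -1), Add(27, 11))), -41), 32790) = Add(Mul(Add(Pow(-110, -1), Mul(Pow(22, -1), 38)), -41), 32790) = Add(Mul(Add(Rational(-1, 110), Mul(Rational(1, 22), 38)), -41), 32790) = Add(Mul(Add(Rational(-1, 110), Rational(19, 11)), -41), 32790) = Add(Mul(Rational(189, 110), -41), 32790) = Add(Rational(-7749, 110), 32790) = Rational(3599151, 110)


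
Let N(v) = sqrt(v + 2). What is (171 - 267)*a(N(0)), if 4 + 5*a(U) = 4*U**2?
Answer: -384/5 ≈ -76.800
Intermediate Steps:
N(v) = sqrt(2 + v)
a(U) = -4/5 + 4*U**2/5 (a(U) = -4/5 + (4*U**2)/5 = -4/5 + 4*U**2/5)
(171 - 267)*a(N(0)) = (171 - 267)*(-4/5 + 4*(sqrt(2 + 0))**2/5) = -96*(-4/5 + 4*(sqrt(2))**2/5) = -96*(-4/5 + (4/5)*2) = -96*(-4/5 + 8/5) = -96*4/5 = -384/5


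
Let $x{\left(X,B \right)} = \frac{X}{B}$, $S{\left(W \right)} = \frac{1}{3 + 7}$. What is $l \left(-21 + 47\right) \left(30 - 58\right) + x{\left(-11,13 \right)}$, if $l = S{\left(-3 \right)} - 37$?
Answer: $\frac{1746053}{65} \approx 26862.0$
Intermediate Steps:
$S{\left(W \right)} = \frac{1}{10}$
$l = - \frac{369}{10}$ ($l = \frac{1}{10} - 37 = - \frac{369}{10} \approx -36.9$)
$l \left(-21 + 47\right) \left(30 - 58\right) + x{\left(-11,13 \right)} = - \frac{369 \left(-21 + 47\right) \left(30 - 58\right)}{10} - \frac{11}{13} = - \frac{369 \cdot 26 \left(-28\right)}{10} - \frac{11}{13} = \left(- \frac{369}{10}\right) \left(-728\right) - \frac{11}{13} = \frac{134316}{5} - \frac{11}{13} = \frac{1746053}{65}$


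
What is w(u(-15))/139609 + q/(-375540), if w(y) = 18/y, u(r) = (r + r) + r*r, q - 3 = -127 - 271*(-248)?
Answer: -6087572069/34078696509 ≈ -0.17863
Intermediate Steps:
q = 67084 (q = 3 + (-127 - 271*(-248)) = 3 + (-127 + 67208) = 3 + 67081 = 67084)
u(r) = r² + 2*r (u(r) = 2*r + r² = r² + 2*r)
w(u(-15))/139609 + q/(-375540) = (18/((-15*(2 - 15))))/139609 + 67084/(-375540) = (18/((-15*(-13))))*(1/139609) + 67084*(-1/375540) = (18/195)*(1/139609) - 16771/93885 = (18*(1/195))*(1/139609) - 16771/93885 = (6/65)*(1/139609) - 16771/93885 = 6/9074585 - 16771/93885 = -6087572069/34078696509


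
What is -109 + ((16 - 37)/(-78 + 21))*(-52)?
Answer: -2435/19 ≈ -128.16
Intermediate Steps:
-109 + ((16 - 37)/(-78 + 21))*(-52) = -109 - 21/(-57)*(-52) = -109 - 21*(-1/57)*(-52) = -109 + (7/19)*(-52) = -109 - 364/19 = -2435/19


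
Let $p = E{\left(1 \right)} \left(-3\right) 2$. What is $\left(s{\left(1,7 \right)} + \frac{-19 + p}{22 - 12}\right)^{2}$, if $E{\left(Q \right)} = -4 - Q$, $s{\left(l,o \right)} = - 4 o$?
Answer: $\frac{72361}{100} \approx 723.61$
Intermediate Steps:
$p = 30$ ($p = \left(-4 - 1\right) \left(-3\right) 2 = \left(-5\right) \left(-3\right) 2 = 15 \cdot 2 = 30$)
$\left(s{\left(1,7 \right)} + \frac{-19 + p}{22 - 12}\right)^{2} = \left(\left(-4\right) 7 + \frac{-19 + 30}{22 - 12}\right)^{2} = \left(-28 + \frac{11}{10}\right)^{2} = \left(- \frac{269}{10}\right)^{2} = \frac{72361}{100}$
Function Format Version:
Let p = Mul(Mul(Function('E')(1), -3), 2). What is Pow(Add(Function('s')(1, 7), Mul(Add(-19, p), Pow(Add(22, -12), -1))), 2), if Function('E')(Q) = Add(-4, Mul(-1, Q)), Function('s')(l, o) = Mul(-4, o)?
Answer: Rational(72361, 100) ≈ 723.61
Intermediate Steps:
p = 30 (p = Mul(Mul(Add(-4, Mul(-1, 1)), -3), 2) = Mul(Mul(Add(-4, -1), -3), 2) = Mul(Mul(-5, -3), 2) = Mul(15, 2) = 30)
Pow(Add(Function('s')(1, 7), Mul(Add(-19, p), Pow(Add(22, -12), -1))), 2) = Pow(Add(Mul(-4, 7), Mul(Add(-19, 30), Pow(Add(22, -12), -1))), 2) = Pow(Add(-28, Mul(11, Pow(10, -1))), 2) = Pow(Add(-28, Mul(11, Rational(1, 10))), 2) = Pow(Add(-28, Rational(11, 10)), 2) = Pow(Rational(-269, 10), 2) = Rational(72361, 100)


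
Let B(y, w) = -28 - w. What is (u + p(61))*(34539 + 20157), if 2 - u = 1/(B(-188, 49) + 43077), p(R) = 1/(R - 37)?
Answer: 13958716/125 ≈ 1.1167e+5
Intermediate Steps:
p(R) = 1/(-37 + R)
u = 85999/43000 (u = 2 - 1/((-28 - 1*49) + 43077) = 2 - 1/((-28 - 49) + 43077) = 2 - 1/(-77 + 43077) = 2 - 1/43000 = 85999/43000 ≈ 2.0000)
(u + p(61))*(34539 + 20157) = (85999/43000 + 1/(-37 + 61))*(34539 + 20157) = (85999/43000 + 1/24)*54696 = (65843/32250)*54696 = 13958716/125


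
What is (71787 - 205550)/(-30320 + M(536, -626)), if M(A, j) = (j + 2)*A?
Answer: 19109/52112 ≈ 0.36669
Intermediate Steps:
M(A, j) = A*(2 + j) (M(A, j) = (2 + j)*A = A*(2 + j))
(71787 - 205550)/(-30320 + M(536, -626)) = (71787 - 205550)/(-30320 + 536*(2 - 626)) = -133763/(-30320 + 536*(-624)) = -133763/(-30320 - 334464) = -133763/(-364784) = -133763*(-1/364784) = 19109/52112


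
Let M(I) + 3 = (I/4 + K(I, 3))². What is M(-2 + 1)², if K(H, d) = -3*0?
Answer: 2209/256 ≈ 8.6289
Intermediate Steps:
K(H, d) = 0
M(I) = -3 + I²/16 (M(I) = -3 + (I/4 + 0)² = -3 + (I/4)² = -3 + I²/16)
M(-2 + 1)² = (-3 + (-2 + 1)²/16)² = (-3 + (1/16)*(-1)²)² = (-3 + (1/16)*1)² = (-3 + 1/16)² = (-47/16)² = 2209/256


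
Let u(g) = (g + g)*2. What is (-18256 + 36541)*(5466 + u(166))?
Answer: 112087050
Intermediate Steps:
u(g) = 4*g (u(g) = (2*g)*2 = 4*g)
(-18256 + 36541)*(5466 + u(166)) = (-18256 + 36541)*(5466 + 4*166) = 18285*(5466 + 664) = 18285*6130 = 112087050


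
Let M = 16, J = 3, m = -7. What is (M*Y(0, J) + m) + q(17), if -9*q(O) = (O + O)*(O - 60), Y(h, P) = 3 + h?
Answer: 1831/9 ≈ 203.44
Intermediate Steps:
q(O) = -2*O*(-60 + O)/9 (q(O) = -(O + O)*(O - 60)/9 = -2*O*(-60 + O)/9)
(M*Y(0, J) + m) + q(17) = (16*(3 + 0) - 7) + (2/9)*17*(60 - 1*17) = (16*3 - 7) + (2/9)*17*(60 - 17) = (48 - 7) + (2/9)*17*43 = 41 + 1462/9 = 1831/9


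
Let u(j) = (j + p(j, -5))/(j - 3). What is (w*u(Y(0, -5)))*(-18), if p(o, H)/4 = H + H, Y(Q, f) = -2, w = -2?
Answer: 1512/5 ≈ 302.40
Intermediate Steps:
p(o, H) = 8*H (p(o, H) = 4*(H + H) = 4*(2*H) = 8*H)
u(j) = (-40 + j)/(-3 + j) (u(j) = (j + 8*(-5))/(j - 3) = (j - 40)/(-3 + j) = (-40 + j)/(-3 + j))
(w*u(Y(0, -5)))*(-18) = -2*(-40 - 2)/(-3 - 2)*(-18) = -2*(-42)/(-5)*(-18) = -(-2)*(-42)/5*(-18) = -2*42/5*(-18) = -84/5*(-18) = 1512/5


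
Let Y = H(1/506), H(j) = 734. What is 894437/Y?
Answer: 894437/734 ≈ 1218.6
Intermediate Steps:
Y = 734
894437/Y = 894437/734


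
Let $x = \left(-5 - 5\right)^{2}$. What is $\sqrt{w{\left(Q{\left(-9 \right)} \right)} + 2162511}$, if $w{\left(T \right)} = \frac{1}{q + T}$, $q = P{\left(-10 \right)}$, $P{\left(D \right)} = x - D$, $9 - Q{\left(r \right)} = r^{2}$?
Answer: $\frac{\sqrt{3122665922}}{38} \approx 1470.5$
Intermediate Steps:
$Q{\left(r \right)} = 9 - r^{2}$
$x = 100$ ($x = \left(-10\right)^{2} = 100$)
$P{\left(D \right)} = 100 - D$
$q = 110$ ($q = 100 - -10 = 100 + 10 = 110$)
$w{\left(T \right)} = \frac{1}{110 + T}$
$\sqrt{w{\left(Q{\left(-9 \right)} \right)} + 2162511} = \sqrt{\frac{1}{110 + \left(9 - \left(-9\right)^{2}\right)} + 2162511} = \sqrt{\frac{1}{110 + \left(9 - 81\right)} + 2162511} = \sqrt{\frac{1}{110 - 72} + 2162511} = \sqrt{\frac{1}{38} + 2162511} = \sqrt{\frac{82175419}{38}} = \frac{\sqrt{3122665922}}{38}$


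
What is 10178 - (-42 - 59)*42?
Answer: 14420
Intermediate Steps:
10178 - (-42 - 59)*42 = 10178 - (-101)*42 = 10178 - 1*(-4242) = 10178 + 4242 = 14420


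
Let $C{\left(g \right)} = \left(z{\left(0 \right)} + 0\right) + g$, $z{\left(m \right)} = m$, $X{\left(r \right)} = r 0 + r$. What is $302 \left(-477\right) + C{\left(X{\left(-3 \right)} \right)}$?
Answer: $-144057$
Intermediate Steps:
$X{\left(r \right)} = r$ ($X{\left(r \right)} = 0 + r = r$)
$C{\left(g \right)} = g$ ($C{\left(g \right)} = \left(0 + 0\right) + g = 0 + g = g$)
$302 \left(-477\right) + C{\left(X{\left(-3 \right)} \right)} = 302 \left(-477\right) - 3 = -144054 - 3 = -144057$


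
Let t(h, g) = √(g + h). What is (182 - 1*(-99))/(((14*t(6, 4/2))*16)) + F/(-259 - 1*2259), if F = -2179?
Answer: 2179/2518 + 281*√2/896 ≈ 1.3089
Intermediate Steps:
(182 - 1*(-99))/(((14*t(6, 4/2))*16)) + F/(-259 - 1*2259) = (182 - 1*(-99))/(((14*√(4/2 + 6))*16)) - 2179/(-259 - 1*2259) = (182 + 99)/(((14*√(4*(½) + 6))*16)) - 2179/(-259 - 2259) = 281/(((14*√(2 + 6))*16)) - 2179/(-2518) = 281/(((14*√8)*16)) - 2179*(-1/2518) = 281/(((14*(2*√2))*16)) + 2179/2518 = 281/(((28*√2)*16)) + 2179/2518 = 281/((448*√2)) + 2179/2518 = 281*(√2/896) + 2179/2518 = 281*√2/896 + 2179/2518 = 2179/2518 + 281*√2/896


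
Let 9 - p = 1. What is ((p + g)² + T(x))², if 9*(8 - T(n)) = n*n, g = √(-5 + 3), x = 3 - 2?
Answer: 354169/81 + 20128*I*√2/9 ≈ 4372.5 + 3162.8*I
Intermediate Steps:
x = 1
p = 8 (p = 9 - 1*1 = 9 - 1 = 8)
g = I*√2 (g = √(-2) = I*√2 ≈ 1.4142*I)
T(n) = 8 - n²/9 (T(n) = 8 - n*n/9 = 8 - n²/9)
((p + g)² + T(x))² = ((8 + I*√2)² + (8 - ⅑*1²))² = ((8 + I*√2)² + (8 - ⅑*1))² = ((8 + I*√2)² + (8 - ⅑))² = ((8 + I*√2)² + 71/9)² = (71/9 + (8 + I*√2)²)²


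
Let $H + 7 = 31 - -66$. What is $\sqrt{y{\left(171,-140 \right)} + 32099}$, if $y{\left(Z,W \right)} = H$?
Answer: $\sqrt{32189} \approx 179.41$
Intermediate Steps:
$H = 90$ ($H = -7 + \left(31 - -66\right) = -7 + \left(31 + 66\right) = -7 + 97 = 90$)
$y{\left(Z,W \right)} = 90$
$\sqrt{y{\left(171,-140 \right)} + 32099} = \sqrt{90 + 32099} = \sqrt{32189}$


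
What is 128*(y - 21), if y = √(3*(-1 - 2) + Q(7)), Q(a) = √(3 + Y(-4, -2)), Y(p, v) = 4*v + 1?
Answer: -2688 + 128*√(-9 + 2*I) ≈ -2645.6 + 386.33*I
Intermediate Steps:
Y(p, v) = 1 + 4*v
Q(a) = 2*I (Q(a) = √(3 + (1 + 4*(-2))) = √(3 + (1 - 8)) = √(3 - 7) = √(-4) = 2*I)
y = √(-9 + 2*I) (y = √(3*(-1 - 2) + 2*I) = √(3*(-3) + 2*I) = √(-9 + 2*I) ≈ 0.33132 + 3.0182*I)
128*(y - 21) = 128*(√(-9 + 2*I) - 21) = 128*(-21 + √(-9 + 2*I)) = -2688 + 128*√(-9 + 2*I)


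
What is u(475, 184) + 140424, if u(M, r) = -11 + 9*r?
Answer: 142069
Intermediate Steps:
u(475, 184) + 140424 = (-11 + 9*184) + 140424 = (-11 + 1656) + 140424 = 1645 + 140424 = 142069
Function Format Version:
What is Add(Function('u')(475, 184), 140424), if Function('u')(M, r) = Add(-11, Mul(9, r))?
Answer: 142069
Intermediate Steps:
Add(Function('u')(475, 184), 140424) = Add(Add(-11, Mul(9, 184)), 140424) = Add(Add(-11, 1656), 140424) = Add(1645, 140424) = 142069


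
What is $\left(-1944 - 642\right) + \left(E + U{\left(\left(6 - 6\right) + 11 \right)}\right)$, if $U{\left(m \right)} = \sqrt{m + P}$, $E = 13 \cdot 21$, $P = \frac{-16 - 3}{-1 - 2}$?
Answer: $-2313 + \frac{2 \sqrt{39}}{3} \approx -2308.8$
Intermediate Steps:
$P = \frac{19}{3}$ ($P = - \frac{19}{-3} = \left(-19\right) \left(- \frac{1}{3}\right) = \frac{19}{3} \approx 6.3333$)
$E = 273$
$U{\left(m \right)} = \sqrt{\frac{19}{3} + m}$ ($U{\left(m \right)} = \sqrt{m + \frac{19}{3}} = \sqrt{\frac{19}{3} + m}$)
$\left(-1944 - 642\right) + \left(E + U{\left(\left(6 - 6\right) + 11 \right)}\right) = \left(-1944 - 642\right) + \left(273 + \frac{\sqrt{57 + 9 \left(\left(6 - 6\right) + 11\right)}}{3}\right) = -2586 + \left(273 + \frac{\sqrt{57 + 9 \left(0 + 11\right)}}{3}\right) = -2586 + \left(273 + \frac{\sqrt{57 + 9 \cdot 11}}{3}\right) = -2586 + \left(273 + \frac{\sqrt{57 + 99}}{3}\right) = -2586 + \left(273 + \frac{\sqrt{156}}{3}\right) = -2586 + \left(273 + \frac{2 \sqrt{39}}{3}\right) = -2313 + \frac{2 \sqrt{39}}{3}$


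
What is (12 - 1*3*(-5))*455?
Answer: 12285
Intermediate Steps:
(12 - 1*3*(-5))*455 = (12 - 3*(-5))*455 = (12 + 15)*455 = 27*455 = 12285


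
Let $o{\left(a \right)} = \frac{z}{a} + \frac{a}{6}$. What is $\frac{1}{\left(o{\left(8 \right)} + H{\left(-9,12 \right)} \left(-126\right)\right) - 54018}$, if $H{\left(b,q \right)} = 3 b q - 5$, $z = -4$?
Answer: $- \frac{6}{75379} \approx -7.9598 \cdot 10^{-5}$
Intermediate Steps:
$o{\left(a \right)} = - \frac{4}{a} + \frac{a}{6}$
$H{\left(b,q \right)} = -5 + 3 b q$ ($H{\left(b,q \right)} = 3 b q - 5 = -5 + 3 b q$)
$\frac{1}{\left(o{\left(8 \right)} + H{\left(-9,12 \right)} \left(-126\right)\right) - 54018} = \frac{1}{\left(\left(- \frac{4}{8} + \frac{1}{6} \cdot 8\right) + \left(-5 + 3 \left(-9\right) 12\right) \left(-126\right)\right) - 54018} = \frac{1}{\left(\left(\left(-4\right) \frac{1}{8} + \frac{4}{3}\right) + \left(-5 - 324\right) \left(-126\right)\right) - 54018} = \frac{1}{\left(\left(- \frac{1}{2} + \frac{4}{3}\right) - -41454\right) - 54018} = \frac{1}{\left(\frac{5}{6} + 41454\right) - 54018} = \frac{1}{\frac{248729}{6} - 54018} = \frac{1}{- \frac{75379}{6}} = - \frac{6}{75379}$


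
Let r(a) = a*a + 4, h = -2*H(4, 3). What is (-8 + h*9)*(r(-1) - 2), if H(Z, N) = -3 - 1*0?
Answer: 138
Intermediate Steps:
H(Z, N) = -3 (H(Z, N) = -3 + 0 = -3)
h = 6 (h = -2*(-3) = 6)
r(a) = 4 + a² (r(a) = a² + 4 = 4 + a²)
(-8 + h*9)*(r(-1) - 2) = (-8 + 6*9)*((4 + (-1)²) - 2) = (-8 + 54)*((4 + 1) - 2) = 46*(5 - 2) = 46*3 = 138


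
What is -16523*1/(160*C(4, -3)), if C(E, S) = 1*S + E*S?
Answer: 16523/2400 ≈ 6.8846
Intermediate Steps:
C(E, S) = S + E*S
-16523*1/(160*C(4, -3)) = -16523*(-1/(480*(1 + 4))) = -16523/(-(-24)*5*(-20)) = -16523/(-8*(-15)*(-20)) = -16523/(120*(-20)) = -16523/(-2400) = -16523*(-1/2400) = 16523/2400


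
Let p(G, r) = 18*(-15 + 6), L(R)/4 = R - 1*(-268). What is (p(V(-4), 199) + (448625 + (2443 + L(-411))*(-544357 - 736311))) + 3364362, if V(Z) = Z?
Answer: -2392317003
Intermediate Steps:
L(R) = 1072 + 4*R (L(R) = 4*(R - 1*(-268)) = 4*(R + 268) = 4*(268 + R) = 1072 + 4*R)
p(G, r) = -162 (p(G, r) = 18*(-9) = -162)
(p(V(-4), 199) + (448625 + (2443 + L(-411))*(-544357 - 736311))) + 3364362 = (-162 + (448625 + (2443 + (1072 + 4*(-411)))*(-544357 - 736311))) + 3364362 = (-162 + (448625 + (2443 + (1072 - 1644))*(-1280668))) + 3364362 = (-162 + (448625 + (2443 - 572)*(-1280668))) + 3364362 = (-162 + (448625 + 1871*(-1280668))) + 3364362 = (-162 + (448625 - 2396129828)) + 3364362 = (-162 - 2395681203) + 3364362 = -2395681365 + 3364362 = -2392317003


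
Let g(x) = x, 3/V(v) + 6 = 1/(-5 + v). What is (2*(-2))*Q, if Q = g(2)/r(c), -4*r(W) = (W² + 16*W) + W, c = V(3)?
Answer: -2704/645 ≈ -4.1922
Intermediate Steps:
V(v) = 3/(-6 + 1/(-5 + v))
c = -6/13 (c = 3*(5 - 1*3)/(-31 + 6*3) = 3*(5 - 3)/(-31 + 18) = 3*2/(-13) = 3*(-1/13)*2 = -6/13 ≈ -0.46154)
r(W) = -17*W/4 - W²/4 (r(W) = -((W² + 16*W) + W)/4 = -(W² + 17*W)/4 = -17*W/4 - W²/4)
Q = 676/645 (Q = 2/((-¼*(-6/13)*(17 - 6/13))) = 2/((-¼*(-6/13)*215/13)) = 2/(645/338) = 2*(338/645) = 676/645 ≈ 1.0481)
(2*(-2))*Q = (2*(-2))*(676/645) = -4*676/645 = -2704/645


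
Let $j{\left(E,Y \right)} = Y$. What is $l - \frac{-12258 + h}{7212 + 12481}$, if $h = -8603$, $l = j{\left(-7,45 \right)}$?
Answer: $\frac{907046}{19693} \approx 46.059$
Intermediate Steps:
$l = 45$
$l - \frac{-12258 + h}{7212 + 12481} = 45 - \frac{-12258 - 8603}{7212 + 12481} = 45 - - \frac{20861}{19693} = 45 + \frac{20861}{19693} = \frac{907046}{19693}$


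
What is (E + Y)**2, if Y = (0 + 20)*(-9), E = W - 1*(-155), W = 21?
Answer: 16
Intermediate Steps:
E = 176 (E = 21 - 1*(-155) = 21 + 155 = 176)
Y = -180 (Y = 20*(-9) = -180)
(E + Y)**2 = (176 - 180)**2 = (-4)**2 = 16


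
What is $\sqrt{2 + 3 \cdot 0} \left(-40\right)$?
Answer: $- 40 \sqrt{2} \approx -56.569$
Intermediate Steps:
$\sqrt{2 + 3 \cdot 0} \left(-40\right) = \sqrt{2 + 0} \left(-40\right) = \sqrt{2} \left(-40\right) = - 40 \sqrt{2}$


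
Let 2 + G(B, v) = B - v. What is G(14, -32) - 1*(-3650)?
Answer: 3694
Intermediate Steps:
G(B, v) = -2 + B - v (G(B, v) = -2 + (B - v) = -2 + B - v)
G(14, -32) - 1*(-3650) = (-2 + 14 - 1*(-32)) - 1*(-3650) = (-2 + 14 + 32) + 3650 = 44 + 3650 = 3694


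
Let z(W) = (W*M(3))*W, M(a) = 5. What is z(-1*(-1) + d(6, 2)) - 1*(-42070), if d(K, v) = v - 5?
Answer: 42090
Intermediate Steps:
d(K, v) = -5 + v
z(W) = 5*W**2 (z(W) = (W*5)*W = (5*W)*W = 5*W**2)
z(-1*(-1) + d(6, 2)) - 1*(-42070) = 5*(-1*(-1) + (-5 + 2))**2 - 1*(-42070) = 5*(1 - 3)**2 + 42070 = 5*(-2)**2 + 42070 = 5*4 + 42070 = 20 + 42070 = 42090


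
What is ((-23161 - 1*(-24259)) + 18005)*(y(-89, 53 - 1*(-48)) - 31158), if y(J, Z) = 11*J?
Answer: -613913111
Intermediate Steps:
((-23161 - 1*(-24259)) + 18005)*(y(-89, 53 - 1*(-48)) - 31158) = ((-23161 - 1*(-24259)) + 18005)*(11*(-89) - 31158) = ((-23161 + 24259) + 18005)*(-979 - 31158) = (1098 + 18005)*(-32137) = 19103*(-32137) = -613913111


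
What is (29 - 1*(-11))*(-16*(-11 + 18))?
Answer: -4480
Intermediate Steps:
(29 - 1*(-11))*(-16*(-11 + 18)) = (29 + 11)*(-16*7) = 40*(-112) = -4480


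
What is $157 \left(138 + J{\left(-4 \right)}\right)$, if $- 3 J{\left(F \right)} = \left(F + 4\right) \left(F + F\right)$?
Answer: $21666$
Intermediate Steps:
$J{\left(F \right)} = - \frac{2 F \left(4 + F\right)}{3}$ ($J{\left(F \right)} = - \frac{\left(F + 4\right) \left(F + F\right)}{3} = - \frac{\left(4 + F\right) 2 F}{3} = - \frac{2 F \left(4 + F\right)}{3}$)
$157 \left(138 + J{\left(-4 \right)}\right) = 157 \left(138 - - \frac{8 \left(4 - 4\right)}{3}\right) = 157 \left(138 - \left(- \frac{8}{3}\right) 0\right) = 157 \left(138 + 0\right) = 157 \cdot 138 = 21666$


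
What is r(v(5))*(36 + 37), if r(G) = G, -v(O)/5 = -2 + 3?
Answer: -365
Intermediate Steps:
v(O) = -5 (v(O) = -5*(-2 + 3) = -5*1 = -5)
r(v(5))*(36 + 37) = -5*(36 + 37) = -5*73 = -365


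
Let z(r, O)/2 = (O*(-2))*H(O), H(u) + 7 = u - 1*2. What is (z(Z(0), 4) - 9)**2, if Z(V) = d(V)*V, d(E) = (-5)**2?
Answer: 5041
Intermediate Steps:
d(E) = 25
H(u) = -9 + u (H(u) = -7 + (u - 1*2) = -7 + (u - 2) = -7 + (-2 + u) = -9 + u)
Z(V) = 25*V
z(r, O) = -4*O*(-9 + O) (z(r, O) = 2*((O*(-2))*(-9 + O)) = 2*((-2*O)*(-9 + O)) = 2*(-2*O*(-9 + O)) = -4*O*(-9 + O))
(z(Z(0), 4) - 9)**2 = (4*4*(9 - 1*4) - 9)**2 = (4*4*(9 - 4) - 9)**2 = (4*4*5 - 9)**2 = (80 - 9)**2 = 71**2 = 5041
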